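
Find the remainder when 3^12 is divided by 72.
Use repeated squaring. Binary(12) = 1100. Walk through the bits of the exponent 12 left-to-right: at each bit after the leading one, square the running value, then multiply by 3 if the bit is 1 (always reducing mod 72):
  bit 1 = 1 (leading): start with 3.
  bit 2 = 1: square 3^2 = 9; bit is 1, so multiply 9·3 = 27 (mod 72).
  bit 3 = 0: square 27^2 = 729 ≡ 9 (mod 72).
  bit 4 = 0: square 9^2 = 81 ≡ 9 (mod 72).
Final value: 3^12 ≡ 9 (mod 72).

Final answer: 9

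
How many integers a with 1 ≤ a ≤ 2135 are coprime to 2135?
The number of a ∈ {1, ..., 2135} with gcd(a, 2135) = 1 is by definition Euler's totient φ(2135). φ is multiplicative, with φ(p^e) = p^e − p^(e−1). Factorise 2135 = 5 · 7 · 61. Then
  φ(2135) = (5 − 1) · (7 − 1) · (61 − 1) = 4 · 6 · 60 = 1440.
So there are 1440 such integers.

Final answer: 1440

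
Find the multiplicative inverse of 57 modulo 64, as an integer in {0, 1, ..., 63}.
57^(−1) ≡ 9 (mod 64)

Apply the extended Euclidean algorithm to (64, 57), tracking rows (r, s, t) with s·64 + t·57 = r. Each division r_prev = q·r_cur + r_new produces the new row as (previous row) − q·(current row):
  row A: (64, 1, 0)   [1·64 + 0·57 = 64]
  row B: (57, 0, 1)   [0·64 + 1·57 = 57]
  64 = 1·57 + 7   → row C = row A − 1·row B = (7, 1, −1)   [check: 1·64 − 1·57 = 7]
  57 = 8·7 + 1   → row D = row B − 8·row C = (1, −8, 9)   [check: −8·64 + 9·57 = 1]
  7 = 7·1 + 0   → remainder 0, stop. gcd = 1 (last nonzero row D).
The gcd is 1, so 57 is invertible mod 64. The last nonzero row gives −8·64 + 9·57 = 1, so t = 9. So 57^(−1) ≡ 9 (mod 64). Verify: 57 · 9 = 513 ≡ 1 (mod 64). ✓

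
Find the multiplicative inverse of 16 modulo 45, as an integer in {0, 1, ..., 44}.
Apply the extended Euclidean algorithm to (45, 16), tracking rows (r, s, t) with s·45 + t·16 = r. Each division r_prev = q·r_cur + r_new produces the new row as (previous row) − q·(current row):
  row A: (45, 1, 0)   [1·45 + 0·16 = 45]
  row B: (16, 0, 1)   [0·45 + 1·16 = 16]
  45 = 2·16 + 13   → row C = row A − 2·row B = (13, 1, −2)   [check: 1·45 − 2·16 = 13]
  16 = 1·13 + 3   → row D = row B − 1·row C = (3, −1, 3)   [check: −1·45 + 3·16 = 3]
  13 = 4·3 + 1   → row E = row C − 4·row D = (1, 5, −14)   [check: 5·45 − 14·16 = 1]
  3 = 3·1 + 0   → remainder 0, stop. gcd = 1 (last nonzero row E).
The gcd is 1, so 16 is invertible mod 45. The last nonzero row gives 5·45 − 14·16 = 1, so t = −14. So 16^(−1) ≡ −14 ≡ 31 (mod 45). Verify: 16 · 31 = 496 ≡ 1 (mod 45). ✓

Final answer: 16^(−1) ≡ 31 (mod 45)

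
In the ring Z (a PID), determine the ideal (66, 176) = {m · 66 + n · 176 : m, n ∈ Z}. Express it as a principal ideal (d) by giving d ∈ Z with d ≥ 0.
In the PID Z, (a, b) is generated by gcd(a, b). Compute gcd(176, 66) with the extended Euclidean algorithm, tracking rows (r, s, t) with s·176 + t·66 = r:
  row A: (176, 1, 0)   [1·176 + 0·66 = 176]
  row B: (66, 0, 1)   [0·176 + 1·66 = 66]
  176 = 2·66 + 44   → row C = row A − 2·row B = (44, 1, −2)   [check: 1·176 − 2·66 = 44]
  66 = 1·44 + 22   → row D = row B − 1·row C = (22, −1, 3)   [check: −1·176 + 3·66 = 22]
  44 = 2·22 + 0   → remainder 0, stop. gcd = 22 (last nonzero row D).
So gcd(66, 176) = 22, with Bézout identity −1·176 + 3·66 = 22. Containment (⊇): the Bézout identity exhibits 22 as an element of (66, 176), giving (22) ⊆ (66, 176). Containment (⊆): since 22 | 66 and 22 | 176 (66 = 22·3, 176 = 22·8), every Z-linear combination of 66 and 176 is divisible by 22, so (66, 176) ⊆ (22). Therefore (66, 176) = (22), d = 22.

Final answer: (66, 176) = (22); d = 22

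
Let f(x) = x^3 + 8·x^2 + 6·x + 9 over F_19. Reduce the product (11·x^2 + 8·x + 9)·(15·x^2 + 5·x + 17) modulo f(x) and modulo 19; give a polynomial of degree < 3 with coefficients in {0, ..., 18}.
a · b ≡ x^2 + 18·x + 8 (mod f(x))

Multiply as integer polynomials: a · b = 165·x^4 + 175·x^3 + 362·x^2 + 181·x + 153. Reducing coefficients mod 19: a · b ≡ 13·x^4 + 4·x^3 + x^2 + 10·x + 1. Now divide by f(x) = x^3 + 8·x^2 + 6·x + 9 in F_19[x], eliminating the leading term at each step:
  leading term 13·x^4: subtract (13·x)·f(x) = 13·x^4 + 9·x^3 + 2·x^2 + 3·x, leaving 14·x^3 + 18·x^2 + 7·x + 1 (coefficients mod 19)
  leading term 14·x^3: subtract (14)·f(x) = 14·x^3 + 17·x^2 + 8·x + 12, leaving x^2 + 18·x + 8 (coefficients mod 19)
The degree is now < 3, so this is the remainder. Hence a · b ≡ x^2 + 18·x + 8 in F_19[x]/(f).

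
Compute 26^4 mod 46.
12

Use repeated squaring. Binary(4) = 100. Walk through the bits of the exponent 4 left-to-right: at each bit after the leading one, square the running value, then multiply by 26 if the bit is 1 (always reducing mod 46):
  bit 1 = 1 (leading): start with 26.
  bit 2 = 0: square 26^2 = 676 ≡ 32 (mod 46).
  bit 3 = 0: square 32^2 = 1024 ≡ 12 (mod 46).
Final value: 26^4 ≡ 12 (mod 46).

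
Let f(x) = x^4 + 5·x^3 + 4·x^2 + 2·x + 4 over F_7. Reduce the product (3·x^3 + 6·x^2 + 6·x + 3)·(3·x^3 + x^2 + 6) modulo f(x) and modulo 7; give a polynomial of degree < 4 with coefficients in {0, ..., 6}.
a · b ≡ 5·x^3 + 4·x^2 + 6 (mod f(x))

Multiply as integer polynomials: a · b = 9·x^6 + 21·x^5 + 24·x^4 + 33·x^3 + 39·x^2 + 36·x + 18. Reducing coefficients mod 7: a · b ≡ 2·x^6 + 3·x^4 + 5·x^3 + 4·x^2 + x + 4. Now divide by f(x) = x^4 + 5·x^3 + 4·x^2 + 2·x + 4 in F_7[x], eliminating the leading term at each step:
  leading term 2·x^6: subtract (2·x^2)·f(x) = 2·x^6 + 3·x^5 + x^4 + 4·x^3 + x^2, leaving 4·x^5 + 2·x^4 + x^3 + 3·x^2 + x + 4 (coefficients mod 7)
  leading term 4·x^5: subtract (4·x)·f(x) = 4·x^5 + 6·x^4 + 2·x^3 + x^2 + 2·x, leaving 3·x^4 + 6·x^3 + 2·x^2 + 6·x + 4 (coefficients mod 7)
  leading term 3·x^4: subtract (3)·f(x) = 3·x^4 + x^3 + 5·x^2 + 6·x + 5, leaving 5·x^3 + 4·x^2 + 6 (coefficients mod 7)
The degree is now < 4, so this is the remainder. Hence a · b ≡ 5·x^3 + 4·x^2 + 6 in F_7[x]/(f).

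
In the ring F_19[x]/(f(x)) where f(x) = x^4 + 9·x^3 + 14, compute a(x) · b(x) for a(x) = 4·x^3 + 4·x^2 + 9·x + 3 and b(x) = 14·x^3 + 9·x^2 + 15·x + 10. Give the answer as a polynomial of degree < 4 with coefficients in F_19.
Multiply as integer polynomials: a · b = 56·x^6 + 92·x^5 + 222·x^4 + 223·x^3 + 202·x^2 + 135·x + 30. Reducing coefficients mod 19: a · b ≡ 18·x^6 + 16·x^5 + 13·x^4 + 14·x^3 + 12·x^2 + 2·x + 11. Now divide by f(x) = x^4 + 9·x^3 + 14 in F_19[x], eliminating the leading term at each step:
  leading term 18·x^6: subtract (18·x^2)·f(x) = 18·x^6 + 10·x^5 + 5·x^2, leaving 6·x^5 + 13·x^4 + 14·x^3 + 7·x^2 + 2·x + 11 (coefficients mod 19)
  leading term 6·x^5: subtract (6·x)·f(x) = 6·x^5 + 16·x^4 + 8·x, leaving 16·x^4 + 14·x^3 + 7·x^2 + 13·x + 11 (coefficients mod 19)
  leading term 16·x^4: subtract (16)·f(x) = 16·x^4 + 11·x^3 + 15, leaving 3·x^3 + 7·x^2 + 13·x + 15 (coefficients mod 19)
The degree is now < 4, so this is the remainder. Hence a · b ≡ 3·x^3 + 7·x^2 + 13·x + 15 in F_19[x]/(f).

Final answer: a · b ≡ 3·x^3 + 7·x^2 + 13·x + 15 (mod f(x))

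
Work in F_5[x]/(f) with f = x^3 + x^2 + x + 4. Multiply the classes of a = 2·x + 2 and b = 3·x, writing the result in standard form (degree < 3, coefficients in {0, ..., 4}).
Multiply as integer polynomials: a · b = 6·x^2 + 6·x. Reducing coefficients mod 5: a · b ≡ x^2 + x. This already has degree < 3, so no reduction by f is needed. Hence a · b ≡ x^2 + x in F_5[x]/(f).

Final answer: a · b ≡ x^2 + x (mod f(x))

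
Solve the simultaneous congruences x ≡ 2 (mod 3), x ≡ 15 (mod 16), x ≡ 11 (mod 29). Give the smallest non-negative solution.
The moduli 3, 16, 29 are pairwise coprime, so by the CRT there is a unique solution mod 3·16·29 = 1392.
Solve by successive substitution. Start with x ≡ 2 (mod 3).
  Combine with x ≡ 15 (mod 16): write x = 2 + 3·t and require 2 + 3·t ≡ 15 (mod 16), i.e. 3·t ≡ 15 − 2 ≡ 13 (mod 16). Since 3^(−1) ≡ 11 (mod 16), t ≡ 11·13 ≡ 15 (mod 16). So x ≡ 2 + 3·15 = 47 (mod 48).
  Combine with x ≡ 11 (mod 29): write x = 47 + 48·t and require 47 + 48·t ≡ 11 (mod 29), i.e. 48·t ≡ 11 − 47 ≡ 22 (mod 29). Since 48^(−1) ≡ 26 (mod 29) (48 ≡ 19 (mod 29)), t ≡ 26·22 ≡ 21 (mod 29). So x ≡ 47 + 48·21 = 1055 (mod 1392).
Unique solution in [0, 1392): x = 1055.

Final answer: x ≡ 1055 (mod 1392); the representative in [0, 1392) is 1055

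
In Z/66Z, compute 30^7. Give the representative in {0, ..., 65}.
Use repeated squaring. Binary(7) = 111. Walk through the bits of the exponent 7 left-to-right: at each bit after the leading one, square the running value, then multiply by 30 if the bit is 1 (always reducing mod 66):
  bit 1 = 1 (leading): start with 30.
  bit 2 = 1: square 30^2 = 900 ≡ 42; bit is 1, so multiply 42·30 = 1260 ≡ 6 (mod 66).
  bit 3 = 1: square 6^2 = 36; bit is 1, so multiply 36·30 = 1080 ≡ 24 (mod 66).
Final value: 30^7 ≡ 24 (mod 66).

Final answer: 24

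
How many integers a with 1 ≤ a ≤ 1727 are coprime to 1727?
1560

The number of a ∈ {1, ..., 1727} with gcd(a, 1727) = 1 is by definition Euler's totient φ(1727). φ is multiplicative, with φ(p^e) = p^e − p^(e−1). Factorise 1727 = 11 · 157. Then
  φ(1727) = (11 − 1) · (157 − 1) = 10 · 156 = 1560.
So there are 1560 such integers.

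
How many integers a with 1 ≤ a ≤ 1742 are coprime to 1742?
The number of a ∈ {1, ..., 1742} with gcd(a, 1742) = 1 is by definition Euler's totient φ(1742). φ is multiplicative, with φ(p^e) = p^e − p^(e−1). Factorise 1742 = 2 · 13 · 67. Then
  φ(1742) = (2 − 1) · (13 − 1) · (67 − 1) = 1 · 12 · 66 = 792.
So there are 792 such integers.

Final answer: 792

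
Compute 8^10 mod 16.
0

Use repeated squaring. Binary(10) = 1010. Walk through the bits of the exponent 10 left-to-right: at each bit after the leading one, square the running value, then multiply by 8 if the bit is 1 (always reducing mod 16):
  bit 1 = 1 (leading): start with 8.
  bit 2 = 0: square 8^2 = 64 ≡ 0 (mod 16).
  bit 3 = 1: square 0^2 = 0; bit is 1, so multiply 0·8 = 0 (mod 16).
  bit 4 = 0: square 0^2 = 0 (mod 16).
Final value: 8^10 ≡ 0 (mod 16).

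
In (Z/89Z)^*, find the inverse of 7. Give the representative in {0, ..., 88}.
Apply the extended Euclidean algorithm to (89, 7), tracking rows (r, s, t) with s·89 + t·7 = r. Each division r_prev = q·r_cur + r_new produces the new row as (previous row) − q·(current row):
  row A: (89, 1, 0)   [1·89 + 0·7 = 89]
  row B: (7, 0, 1)   [0·89 + 1·7 = 7]
  89 = 12·7 + 5   → row C = row A − 12·row B = (5, 1, −12)   [check: 1·89 − 12·7 = 5]
  7 = 1·5 + 2   → row D = row B − 1·row C = (2, −1, 13)   [check: −1·89 + 13·7 = 2]
  5 = 2·2 + 1   → row E = row C − 2·row D = (1, 3, −38)   [check: 3·89 − 38·7 = 1]
  2 = 2·1 + 0   → remainder 0, stop. gcd = 1 (last nonzero row E).
The gcd is 1, so 7 is invertible mod 89. The last nonzero row gives 3·89 − 38·7 = 1, so t = −38. So 7^(−1) ≡ −38 ≡ 51 (mod 89). Verify: 7 · 51 = 357 ≡ 1 (mod 89). ✓

Final answer: 7^(−1) ≡ 51 (mod 89)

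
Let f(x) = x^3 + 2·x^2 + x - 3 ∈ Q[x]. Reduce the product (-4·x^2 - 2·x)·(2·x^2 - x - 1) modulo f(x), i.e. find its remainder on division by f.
First multiply in Q[x] without reducing: a · b = -8·x^4 + 6·x^2 + 2·x. Now divide by f(x) = x^3 + 2·x^2 + x - 3, eliminating the leading term at each step:
  leading term -8·x^4: subtract (-8·x)·f(x) = -8·x^4 - 16·x^3 - 8·x^2 + 24·x, leaving 16·x^3 + 14·x^2 - 22·x
  leading term 16·x^3: subtract (16)·f(x) = 16·x^3 + 32·x^2 + 16·x - 48, leaving -18·x^2 - 38·x + 48
The degree is now < 3, so this is the remainder. Hence a · b ≡ -18·x^2 - 38·x + 48 in Q[x]/(f).

Final answer: a · b ≡ -18·x^2 - 38·x + 48 (mod f(x))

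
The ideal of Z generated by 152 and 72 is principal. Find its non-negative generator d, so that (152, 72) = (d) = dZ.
In the PID Z, (a, b) is generated by gcd(a, b). Compute gcd(152, 72) with the extended Euclidean algorithm, tracking rows (r, s, t) with s·152 + t·72 = r:
  row A: (152, 1, 0)   [1·152 + 0·72 = 152]
  row B: (72, 0, 1)   [0·152 + 1·72 = 72]
  152 = 2·72 + 8   → row C = row A − 2·row B = (8, 1, −2)   [check: 1·152 − 2·72 = 8]
  72 = 9·8 + 0   → remainder 0, stop. gcd = 8 (last nonzero row C).
So gcd(152, 72) = 8, with Bézout identity 1·152 − 2·72 = 8. Containment (⊇): the Bézout identity exhibits 8 as an element of (152, 72), giving (8) ⊆ (152, 72). Containment (⊆): since 8 | 152 and 8 | 72 (152 = 8·19, 72 = 8·9), every Z-linear combination of 152 and 72 is divisible by 8, so (152, 72) ⊆ (8). Therefore (152, 72) = (8), d = 8.

Final answer: (152, 72) = (8); d = 8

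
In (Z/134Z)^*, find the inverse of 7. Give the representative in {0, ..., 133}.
Apply the extended Euclidean algorithm to (134, 7), tracking rows (r, s, t) with s·134 + t·7 = r. Each division r_prev = q·r_cur + r_new produces the new row as (previous row) − q·(current row):
  row A: (134, 1, 0)   [1·134 + 0·7 = 134]
  row B: (7, 0, 1)   [0·134 + 1·7 = 7]
  134 = 19·7 + 1   → row C = row A − 19·row B = (1, 1, −19)   [check: 1·134 − 19·7 = 1]
  7 = 7·1 + 0   → remainder 0, stop. gcd = 1 (last nonzero row C).
The gcd is 1, so 7 is invertible mod 134. The last nonzero row gives 1·134 − 19·7 = 1, so t = −19. So 7^(−1) ≡ −19 ≡ 115 (mod 134). Verify: 7 · 115 = 805 ≡ 1 (mod 134). ✓

Final answer: 7^(−1) ≡ 115 (mod 134)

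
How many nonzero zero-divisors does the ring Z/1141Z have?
Z/1141Z has 168 nonzero zero-divisors

In Z/1141Z each nonzero element is either a unit (gcd with 1141 is 1) or a zero-divisor (gcd > 1). The number of units is φ(1141): factorise 1141 = 7 · 163, so φ(1141) = (7 − 1) · (163 − 1) = 6 · 162 = 972. The nonzero elements number 1141 − 1 = 1140. Hence the nonzero zero-divisors number 1140 − 972 = 168.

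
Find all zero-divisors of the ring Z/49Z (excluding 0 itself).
nonzero zero-divisors of Z/49Z = {7, 14, 21, 28, 35, 42}

An element a ∈ Z/49Z (with a ≠ 0) is a zero-divisor iff gcd(a, 49) > 1 (because a is a unit precisely when gcd(a, n) = 1, and in Z/nZ every nonzero, non-unit element is a zero-divisor). Scan a = 1, ..., 48 and keep those with gcd(a, 49) > 1:
  gcd(7, 49) = 7, gcd(14, 49) = 7, gcd(21, 49) = 7, gcd(28, 49) = 7, gcd(35, 49) = 7, gcd(42, 49) = 7.
All other a ∈ {1, ..., 48} have gcd(a, 49) = 1 and are units. So the nonzero zero-divisors are exactly the 6 values of a appearing in this scan.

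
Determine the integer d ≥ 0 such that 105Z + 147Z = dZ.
(105, 147) = (21); d = 21

In the PID Z, (a, b) is generated by gcd(a, b). Compute gcd(147, 105) with the extended Euclidean algorithm, tracking rows (r, s, t) with s·147 + t·105 = r:
  row A: (147, 1, 0)   [1·147 + 0·105 = 147]
  row B: (105, 0, 1)   [0·147 + 1·105 = 105]
  147 = 1·105 + 42   → row C = row A − 1·row B = (42, 1, −1)   [check: 1·147 − 1·105 = 42]
  105 = 2·42 + 21   → row D = row B − 2·row C = (21, −2, 3)   [check: −2·147 + 3·105 = 21]
  42 = 2·21 + 0   → remainder 0, stop. gcd = 21 (last nonzero row D).
So gcd(105, 147) = 21, with Bézout identity −2·147 + 3·105 = 21. Containment (⊇): the Bézout identity exhibits 21 as an element of (105, 147), giving (21) ⊆ (105, 147). Containment (⊆): since 21 | 105 and 21 | 147 (105 = 21·5, 147 = 21·7), every Z-linear combination of 105 and 147 is divisible by 21, so (105, 147) ⊆ (21). Therefore (105, 147) = (21), d = 21.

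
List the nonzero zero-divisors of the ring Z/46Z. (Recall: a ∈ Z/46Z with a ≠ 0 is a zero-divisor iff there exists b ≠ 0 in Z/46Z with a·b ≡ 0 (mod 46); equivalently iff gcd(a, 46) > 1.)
nonzero zero-divisors of Z/46Z = {2, 4, 6, 8, 10, 12, 14, 16, 18, 20, 22, 23, 24, 26, 28, 30, 32, 34, 36, 38, 40, 42, 44}

An element a ∈ Z/46Z (with a ≠ 0) is a zero-divisor iff gcd(a, 46) > 1 (because a is a unit precisely when gcd(a, n) = 1, and in Z/nZ every nonzero, non-unit element is a zero-divisor). Scan a = 1, ..., 45 and keep those with gcd(a, 46) > 1:
  gcd(2, 46) = 2, gcd(4, 46) = 2, gcd(6, 46) = 2, gcd(8, 46) = 2, gcd(10, 46) = 2, gcd(12, 46) = 2, gcd(14, 46) = 2, gcd(16, 46) = 2, gcd(18, 46) = 2, gcd(20, 46) = 2, gcd(22, 46) = 2, gcd(23, 46) = 23, gcd(24, 46) = 2, gcd(26, 46) = 2, gcd(28, 46) = 2, gcd(30, 46) = 2, gcd(32, 46) = 2, gcd(34, 46) = 2, gcd(36, 46) = 2, gcd(38, 46) = 2, gcd(40, 46) = 2, gcd(42, 46) = 2, gcd(44, 46) = 2.
All other a ∈ {1, ..., 45} have gcd(a, 46) = 1 and are units. So the nonzero zero-divisors are exactly the 23 values of a appearing in this scan.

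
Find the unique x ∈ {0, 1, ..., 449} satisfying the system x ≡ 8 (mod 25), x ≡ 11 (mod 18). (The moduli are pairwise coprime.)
The moduli 25, 18 are pairwise coprime, so by the CRT there is a unique solution mod 25·18 = 450.
Solve by successive substitution. Start with x ≡ 8 (mod 25).
  Combine with x ≡ 11 (mod 18): write x = 8 + 25·t and require 8 + 25·t ≡ 11 (mod 18), i.e. 25·t ≡ 11 − 8 ≡ 3 (mod 18). Since 25^(−1) ≡ 13 (mod 18) (25 ≡ 7 (mod 18)), t ≡ 13·3 ≡ 3 (mod 18). So x ≡ 8 + 25·3 = 83 (mod 450).
Unique solution in [0, 450): x = 83.

Final answer: x ≡ 83 (mod 450); the representative in [0, 450) is 83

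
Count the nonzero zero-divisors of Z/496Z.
Z/496Z has 255 nonzero zero-divisors

In Z/496Z each nonzero element is either a unit (gcd with 496 is 1) or a zero-divisor (gcd > 1). The number of units is φ(496): factorise 496 = 2^4 · 31, so φ(496) = (2^4 − 2^3) · (31 − 1) = 8 · 30 = 240. The nonzero elements number 496 − 1 = 495. Hence the nonzero zero-divisors number 495 − 240 = 255.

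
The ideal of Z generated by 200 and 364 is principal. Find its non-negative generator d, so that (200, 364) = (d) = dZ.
(200, 364) = (4); d = 4

In the PID Z, (a, b) is generated by gcd(a, b). Compute gcd(364, 200) with the extended Euclidean algorithm, tracking rows (r, s, t) with s·364 + t·200 = r:
  row A: (364, 1, 0)   [1·364 + 0·200 = 364]
  row B: (200, 0, 1)   [0·364 + 1·200 = 200]
  364 = 1·200 + 164   → row C = row A − 1·row B = (164, 1, −1)   [check: 1·364 − 1·200 = 164]
  200 = 1·164 + 36   → row D = row B − 1·row C = (36, −1, 2)   [check: −1·364 + 2·200 = 36]
  164 = 4·36 + 20   → row E = row C − 4·row D = (20, 5, −9)   [check: 5·364 − 9·200 = 20]
  36 = 1·20 + 16   → row F = row D − 1·row E = (16, −6, 11)   [check: −6·364 + 11·200 = 16]
  20 = 1·16 + 4   → row G = row E − 1·row F = (4, 11, −20)   [check: 11·364 − 20·200 = 4]
  16 = 4·4 + 0   → remainder 0, stop. gcd = 4 (last nonzero row G).
So gcd(200, 364) = 4, with Bézout identity 11·364 − 20·200 = 4. Containment (⊇): the Bézout identity exhibits 4 as an element of (200, 364), giving (4) ⊆ (200, 364). Containment (⊆): since 4 | 200 and 4 | 364 (200 = 4·50, 364 = 4·91), every Z-linear combination of 200 and 364 is divisible by 4, so (200, 364) ⊆ (4). Therefore (200, 364) = (4), d = 4.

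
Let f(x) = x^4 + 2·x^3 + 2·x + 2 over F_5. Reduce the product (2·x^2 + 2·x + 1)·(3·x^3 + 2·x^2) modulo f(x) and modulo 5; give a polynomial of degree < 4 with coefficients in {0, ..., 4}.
a · b ≡ x^3 + 2·x + 4 (mod f(x))

Multiply as integer polynomials: a · b = 6·x^5 + 10·x^4 + 7·x^3 + 2·x^2. Reducing coefficients mod 5: a · b ≡ x^5 + 2·x^3 + 2·x^2. Now divide by f(x) = x^4 + 2·x^3 + 2·x + 2 in F_5[x], eliminating the leading term at each step:
  leading term x^5: subtract (x)·f(x) = x^5 + 2·x^4 + 2·x^2 + 2·x, leaving 3·x^4 + 2·x^3 + 3·x (coefficients mod 5)
  leading term 3·x^4: subtract (3)·f(x) = 3·x^4 + x^3 + x + 1, leaving x^3 + 2·x + 4 (coefficients mod 5)
The degree is now < 4, so this is the remainder. Hence a · b ≡ x^3 + 2·x + 4 in F_5[x]/(f).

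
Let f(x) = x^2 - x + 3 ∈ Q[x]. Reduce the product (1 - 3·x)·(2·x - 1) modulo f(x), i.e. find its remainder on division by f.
First multiply in Q[x] without reducing: a · b = -6·x^2 + 5·x - 1. Now divide by f(x) = x^2 - x + 3, eliminating the leading term at each step:
  leading term -6·x^2: subtract (-6)·f(x) = -6·x^2 + 6·x - 18, leaving 17 - x
The degree is now < 2, so this is the remainder. Hence a · b ≡ 17 - x in Q[x]/(f).

Final answer: a · b ≡ 17 - x (mod f(x))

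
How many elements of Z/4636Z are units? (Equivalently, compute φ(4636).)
Z/4636Z has φ(4636) = 2160 units

An element a ∈ Z/4636Z is a unit iff gcd(a, 4636) = 1, so the number of units is φ(4636). φ is multiplicative, with φ(p^e) = p^e − p^(e−1). Factorise 4636 = 2^2 · 19 · 61. Then
  φ(4636) = (2^2 − 2^1) · (19 − 1) · (61 − 1) = 2 · 18 · 60 = 2160.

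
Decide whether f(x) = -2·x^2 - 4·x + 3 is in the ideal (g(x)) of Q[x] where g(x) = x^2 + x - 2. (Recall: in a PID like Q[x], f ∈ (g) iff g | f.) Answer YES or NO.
In Q[x] the ideal (g) consists of all multiples of g, so f ∈ (g) iff g | f, i.e. iff the remainder of f on division by g is 0. Divide f by g (g is monic, so eliminate the leading term of the running remainder at each step):
  leading term -2·x^2: subtract (-2)·g(x) = -2·x^2 - 2·x + 4, leaving -2·x - 1
The remainder r(x) = -2·x - 1 ≠ 0 (and deg r < deg g), so g ∤ f, i.e. f ∉ (g).

Final answer: NO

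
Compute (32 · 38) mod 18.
Reduce the factors first: 32 ≡ 14, 38 ≡ 2 (mod 18), so 32 · 38 ≡ 14 · 2 (mod 18). 14 · 2 = 28. Dividing by 18: 28 = 1·18 + 10. So (32 · 38) mod 18 = 10.

Final answer: 10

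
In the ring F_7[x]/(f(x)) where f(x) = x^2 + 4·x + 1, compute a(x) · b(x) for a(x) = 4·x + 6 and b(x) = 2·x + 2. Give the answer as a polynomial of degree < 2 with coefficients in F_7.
a · b ≡ 2·x + 4 (mod f(x))

Multiply as integer polynomials: a · b = 8·x^2 + 20·x + 12. Reducing coefficients mod 7: a · b ≡ x^2 + 6·x + 5. Now divide by f(x) = x^2 + 4·x + 1 in F_7[x], eliminating the leading term at each step:
  leading term x^2: subtract (1)·f(x) = x^2 + 4·x + 1, leaving 2·x + 4 (coefficients mod 7)
The degree is now < 2, so this is the remainder. Hence a · b ≡ 2·x + 4 in F_7[x]/(f).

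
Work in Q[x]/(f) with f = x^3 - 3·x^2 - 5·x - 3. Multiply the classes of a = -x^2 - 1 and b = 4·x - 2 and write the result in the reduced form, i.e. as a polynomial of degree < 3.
a · b ≡ -10·x^2 - 24·x - 10 (mod f(x))

First multiply in Q[x] without reducing: a · b = -4·x^3 + 2·x^2 - 4·x + 2. Now divide by f(x) = x^3 - 3·x^2 - 5·x - 3, eliminating the leading term at each step:
  leading term -4·x^3: subtract (-4)·f(x) = -4·x^3 + 12·x^2 + 20·x + 12, leaving -10·x^2 - 24·x - 10
The degree is now < 3, so this is the remainder. Hence a · b ≡ -10·x^2 - 24·x - 10 in Q[x]/(f).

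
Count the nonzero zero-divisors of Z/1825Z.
Z/1825Z has 384 nonzero zero-divisors

In Z/1825Z each nonzero element is either a unit (gcd with 1825 is 1) or a zero-divisor (gcd > 1). The number of units is φ(1825): factorise 1825 = 5^2 · 73, so φ(1825) = (5^2 − 5^1) · (73 − 1) = 20 · 72 = 1440. The nonzero elements number 1825 − 1 = 1824. Hence the nonzero zero-divisors number 1824 − 1440 = 384.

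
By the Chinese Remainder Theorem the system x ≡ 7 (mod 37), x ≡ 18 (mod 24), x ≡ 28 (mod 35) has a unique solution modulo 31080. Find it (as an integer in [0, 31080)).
The moduli 37, 24, 35 are pairwise coprime, so by the CRT there is a unique solution mod 37·24·35 = 31080.
Solve by successive substitution. Start with x ≡ 7 (mod 37).
  Combine with x ≡ 18 (mod 24): write x = 7 + 37·t and require 7 + 37·t ≡ 18 (mod 24), i.e. 37·t ≡ 18 − 7 ≡ 11 (mod 24). Since 37^(−1) ≡ 13 (mod 24) (37 ≡ 13 (mod 24)), t ≡ 13·11 ≡ 23 (mod 24). So x ≡ 7 + 37·23 = 858 (mod 888).
  Combine with x ≡ 28 (mod 35): write x = 858 + 888·t and require 858 + 888·t ≡ 28 (mod 35), i.e. 888·t ≡ 28 − 858 ≡ 10 (mod 35). Since 888^(−1) ≡ 27 (mod 35) (888 ≡ 13 (mod 35)), t ≡ 27·10 ≡ 25 (mod 35). So x ≡ 858 + 888·25 = 23058 (mod 31080).
Unique solution in [0, 31080): x = 23058.

Final answer: x ≡ 23058 (mod 31080); the representative in [0, 31080) is 23058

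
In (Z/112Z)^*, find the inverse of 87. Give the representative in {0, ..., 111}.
87^(−1) ≡ 103 (mod 112)

Apply the extended Euclidean algorithm to (112, 87), tracking rows (r, s, t) with s·112 + t·87 = r. Each division r_prev = q·r_cur + r_new produces the new row as (previous row) − q·(current row):
  row A: (112, 1, 0)   [1·112 + 0·87 = 112]
  row B: (87, 0, 1)   [0·112 + 1·87 = 87]
  112 = 1·87 + 25   → row C = row A − 1·row B = (25, 1, −1)   [check: 1·112 − 1·87 = 25]
  87 = 3·25 + 12   → row D = row B − 3·row C = (12, −3, 4)   [check: −3·112 + 4·87 = 12]
  25 = 2·12 + 1   → row E = row C − 2·row D = (1, 7, −9)   [check: 7·112 − 9·87 = 1]
  12 = 12·1 + 0   → remainder 0, stop. gcd = 1 (last nonzero row E).
The gcd is 1, so 87 is invertible mod 112. The last nonzero row gives 7·112 − 9·87 = 1, so t = −9. So 87^(−1) ≡ −9 ≡ 103 (mod 112). Verify: 87 · 103 = 8961 ≡ 1 (mod 112). ✓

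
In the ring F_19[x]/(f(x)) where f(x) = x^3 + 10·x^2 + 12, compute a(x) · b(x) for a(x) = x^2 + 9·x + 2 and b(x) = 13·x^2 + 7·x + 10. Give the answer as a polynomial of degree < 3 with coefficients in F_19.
a · b ≡ 7·x^2 + 5·x + 16 (mod f(x))

Multiply as integer polynomials: a · b = 13·x^4 + 124·x^3 + 99·x^2 + 104·x + 20. Reducing coefficients mod 19: a · b ≡ 13·x^4 + 10·x^3 + 4·x^2 + 9·x + 1. Now divide by f(x) = x^3 + 10·x^2 + 12 in F_19[x], eliminating the leading term at each step:
  leading term 13·x^4: subtract (13·x)·f(x) = 13·x^4 + 16·x^3 + 4·x, leaving 13·x^3 + 4·x^2 + 5·x + 1 (coefficients mod 19)
  leading term 13·x^3: subtract (13)·f(x) = 13·x^3 + 16·x^2 + 4, leaving 7·x^2 + 5·x + 16 (coefficients mod 19)
The degree is now < 3, so this is the remainder. Hence a · b ≡ 7·x^2 + 5·x + 16 in F_19[x]/(f).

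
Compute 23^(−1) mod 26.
23^(−1) ≡ 17 (mod 26)

Apply the extended Euclidean algorithm to (26, 23), tracking rows (r, s, t) with s·26 + t·23 = r. Each division r_prev = q·r_cur + r_new produces the new row as (previous row) − q·(current row):
  row A: (26, 1, 0)   [1·26 + 0·23 = 26]
  row B: (23, 0, 1)   [0·26 + 1·23 = 23]
  26 = 1·23 + 3   → row C = row A − 1·row B = (3, 1, −1)   [check: 1·26 − 1·23 = 3]
  23 = 7·3 + 2   → row D = row B − 7·row C = (2, −7, 8)   [check: −7·26 + 8·23 = 2]
  3 = 1·2 + 1   → row E = row C − 1·row D = (1, 8, −9)   [check: 8·26 − 9·23 = 1]
  2 = 2·1 + 0   → remainder 0, stop. gcd = 1 (last nonzero row E).
The gcd is 1, so 23 is invertible mod 26. The last nonzero row gives 8·26 − 9·23 = 1, so t = −9. So 23^(−1) ≡ −9 ≡ 17 (mod 26). Verify: 23 · 17 = 391 ≡ 1 (mod 26). ✓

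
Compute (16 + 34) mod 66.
Both summands are already reduced mod 66. 16 + 34 = 50; 50 = 0·66 + 50, so (16 + 34) mod 66 = 50.

Final answer: 50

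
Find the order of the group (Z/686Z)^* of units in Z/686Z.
(Z/686Z)^* consists of the classes a with gcd(a, 686) = 1, so its order is φ(686). φ is multiplicative, with φ(p^e) = p^e − p^(e−1). Factorise 686 = 2 · 7^3. Then
  φ(686) = (2 − 1) · (7^3 − 7^2) = 1 · 294 = 294.
Thus |(Z/686Z)^*| = 294.

Final answer: |(Z/686Z)^*| = 294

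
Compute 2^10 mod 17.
4

Use repeated squaring. Binary(10) = 1010. Walk through the bits of the exponent 10 left-to-right: at each bit after the leading one, square the running value, then multiply by 2 if the bit is 1 (always reducing mod 17):
  bit 1 = 1 (leading): start with 2.
  bit 2 = 0: square 2^2 = 4 (mod 17).
  bit 3 = 1: square 4^2 = 16; bit is 1, so multiply 16·2 = 32 ≡ 15 (mod 17).
  bit 4 = 0: square 15^2 = 225 ≡ 4 (mod 17).
Final value: 2^10 ≡ 4 (mod 17).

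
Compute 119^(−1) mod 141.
Apply the extended Euclidean algorithm to (141, 119), tracking rows (r, s, t) with s·141 + t·119 = r. Each division r_prev = q·r_cur + r_new produces the new row as (previous row) − q·(current row):
  row A: (141, 1, 0)   [1·141 + 0·119 = 141]
  row B: (119, 0, 1)   [0·141 + 1·119 = 119]
  141 = 1·119 + 22   → row C = row A − 1·row B = (22, 1, −1)   [check: 1·141 − 1·119 = 22]
  119 = 5·22 + 9   → row D = row B − 5·row C = (9, −5, 6)   [check: −5·141 + 6·119 = 9]
  22 = 2·9 + 4   → row E = row C − 2·row D = (4, 11, −13)   [check: 11·141 − 13·119 = 4]
  9 = 2·4 + 1   → row F = row D − 2·row E = (1, −27, 32)   [check: −27·141 + 32·119 = 1]
  4 = 4·1 + 0   → remainder 0, stop. gcd = 1 (last nonzero row F).
The gcd is 1, so 119 is invertible mod 141. The last nonzero row gives −27·141 + 32·119 = 1, so t = 32. So 119^(−1) ≡ 32 (mod 141). Verify: 119 · 32 = 3808 ≡ 1 (mod 141). ✓

Final answer: 119^(−1) ≡ 32 (mod 141)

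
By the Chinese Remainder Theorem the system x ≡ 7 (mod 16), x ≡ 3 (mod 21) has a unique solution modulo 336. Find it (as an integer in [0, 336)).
x ≡ 87 (mod 336); the representative in [0, 336) is 87

The moduli 16, 21 are pairwise coprime, so by the CRT there is a unique solution mod 16·21 = 336.
Solve by successive substitution. Start with x ≡ 7 (mod 16).
  Combine with x ≡ 3 (mod 21): write x = 7 + 16·t and require 7 + 16·t ≡ 3 (mod 21), i.e. 16·t ≡ 3 − 7 ≡ 17 (mod 21). Since 16^(−1) ≡ 4 (mod 21), t ≡ 4·17 ≡ 5 (mod 21). So x ≡ 7 + 16·5 = 87 (mod 336).
Unique solution in [0, 336): x = 87.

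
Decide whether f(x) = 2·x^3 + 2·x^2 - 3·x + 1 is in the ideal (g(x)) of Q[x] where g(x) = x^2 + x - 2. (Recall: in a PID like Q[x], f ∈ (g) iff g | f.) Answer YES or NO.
In Q[x] the ideal (g) consists of all multiples of g, so f ∈ (g) iff g | f, i.e. iff the remainder of f on division by g is 0. Divide f by g (g is monic, so eliminate the leading term of the running remainder at each step):
  leading term 2·x^3: subtract (2·x)·g(x) = 2·x^3 + 2·x^2 - 4·x, leaving x + 1
The remainder r(x) = x + 1 ≠ 0 (and deg r < deg g), so g ∤ f, i.e. f ∉ (g).

Final answer: NO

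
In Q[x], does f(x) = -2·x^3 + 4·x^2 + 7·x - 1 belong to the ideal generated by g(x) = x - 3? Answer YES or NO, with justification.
NO

In Q[x] the ideal (g) consists of all multiples of g, so f ∈ (g) iff g | f, i.e. iff the remainder of f on division by g is 0. Divide f by g (g is monic, so eliminate the leading term of the running remainder at each step):
  leading term -2·x^3: subtract (-2·x^2)·g(x) = -2·x^3 + 6·x^2, leaving -2·x^2 + 7·x - 1
  leading term -2·x^2: subtract (-2·x)·g(x) = -2·x^2 + 6·x, leaving x - 1
  leading term x: subtract (1)·g(x) = x - 3, leaving 2
The remainder r(x) = 2 ≠ 0 (and deg r < deg g), so g ∤ f, i.e. f ∉ (g).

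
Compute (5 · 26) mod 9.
4

Reduce the factors first: 26 ≡ 8 (mod 9), so 5 · 26 ≡ 5 · 8 (mod 9). 5 · 8 = 40. Dividing by 9: 40 = 4·9 + 4. So (5 · 26) mod 9 = 4.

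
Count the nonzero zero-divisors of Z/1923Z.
Z/1923Z has 642 nonzero zero-divisors

In Z/1923Z each nonzero element is either a unit (gcd with 1923 is 1) or a zero-divisor (gcd > 1). The number of units is φ(1923): factorise 1923 = 3 · 641, so φ(1923) = (3 − 1) · (641 − 1) = 2 · 640 = 1280. The nonzero elements number 1923 − 1 = 1922. Hence the nonzero zero-divisors number 1922 − 1280 = 642.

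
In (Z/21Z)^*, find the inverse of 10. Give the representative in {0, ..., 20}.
Apply the extended Euclidean algorithm to (21, 10), tracking rows (r, s, t) with s·21 + t·10 = r. Each division r_prev = q·r_cur + r_new produces the new row as (previous row) − q·(current row):
  row A: (21, 1, 0)   [1·21 + 0·10 = 21]
  row B: (10, 0, 1)   [0·21 + 1·10 = 10]
  21 = 2·10 + 1   → row C = row A − 2·row B = (1, 1, −2)   [check: 1·21 − 2·10 = 1]
  10 = 10·1 + 0   → remainder 0, stop. gcd = 1 (last nonzero row C).
The gcd is 1, so 10 is invertible mod 21. The last nonzero row gives 1·21 − 2·10 = 1, so t = −2. So 10^(−1) ≡ −2 ≡ 19 (mod 21). Verify: 10 · 19 = 190 ≡ 1 (mod 21). ✓

Final answer: 10^(−1) ≡ 19 (mod 21)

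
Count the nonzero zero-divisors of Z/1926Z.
Z/1926Z has 1289 nonzero zero-divisors

In Z/1926Z each nonzero element is either a unit (gcd with 1926 is 1) or a zero-divisor (gcd > 1). The number of units is φ(1926): factorise 1926 = 2 · 3^2 · 107, so φ(1926) = (2 − 1) · (3^2 − 3^1) · (107 − 1) = 1 · 6 · 106 = 636. The nonzero elements number 1926 − 1 = 1925. Hence the nonzero zero-divisors number 1925 − 636 = 1289.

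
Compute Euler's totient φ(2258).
φ(2258) = 1128

φ is multiplicative, with φ(p^e) = p^e − p^(e−1). Factorise 2258 = 2 · 1129. Then
  φ(2258) = (2 − 1) · (1129 − 1) = 1 · 1128 = 1128.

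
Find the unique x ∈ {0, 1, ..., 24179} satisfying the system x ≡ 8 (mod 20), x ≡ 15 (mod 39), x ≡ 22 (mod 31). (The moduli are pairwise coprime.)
x ≡ 11988 (mod 24180); the representative in [0, 24180) is 11988

The moduli 20, 39, 31 are pairwise coprime, so by the CRT there is a unique solution mod 20·39·31 = 24180.
Solve by successive substitution. Start with x ≡ 8 (mod 20).
  Combine with x ≡ 15 (mod 39): write x = 8 + 20·t and require 8 + 20·t ≡ 15 (mod 39), i.e. 20·t ≡ 15 − 8 ≡ 7 (mod 39). Since 20^(−1) ≡ 2 (mod 39), t ≡ 2·7 ≡ 14 (mod 39). So x ≡ 8 + 20·14 = 288 (mod 780).
  Combine with x ≡ 22 (mod 31): write x = 288 + 780·t and require 288 + 780·t ≡ 22 (mod 31), i.e. 780·t ≡ 22 − 288 ≡ 13 (mod 31). Since 780^(−1) ≡ 25 (mod 31) (780 ≡ 5 (mod 31)), t ≡ 25·13 ≡ 15 (mod 31). So x ≡ 288 + 780·15 = 11988 (mod 24180).
Unique solution in [0, 24180): x = 11988.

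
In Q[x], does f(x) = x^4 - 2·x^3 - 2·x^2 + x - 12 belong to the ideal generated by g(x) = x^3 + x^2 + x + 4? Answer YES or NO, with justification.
In Q[x] the ideal (g) consists of all multiples of g, so f ∈ (g) iff g | f, i.e. iff the remainder of f on division by g is 0. Divide f by g (g is monic, so eliminate the leading term of the running remainder at each step):
  leading term x^4: subtract (x)·g(x) = x^4 + x^3 + x^2 + 4·x, leaving -3·x^3 - 3·x^2 - 3·x - 12
  leading term -3·x^3: subtract (-3)·g(x) = -3·x^3 - 3·x^2 - 3·x - 12, leaving 0
The remainder is 0, so f(x) = g(x) · h(x) with h(x) = x - 3. Hence g | f, i.e. f ∈ (g).

Final answer: YES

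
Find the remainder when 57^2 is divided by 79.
10

Use repeated squaring. Binary(2) = 10. Walk through the bits of the exponent 2 left-to-right: at each bit after the leading one, square the running value, then multiply by 57 if the bit is 1 (always reducing mod 79):
  bit 1 = 1 (leading): start with 57.
  bit 2 = 0: square 57^2 = 3249 ≡ 10 (mod 79).
Final value: 57^2 ≡ 10 (mod 79).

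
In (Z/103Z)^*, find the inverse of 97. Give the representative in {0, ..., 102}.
Apply the extended Euclidean algorithm to (103, 97), tracking rows (r, s, t) with s·103 + t·97 = r. Each division r_prev = q·r_cur + r_new produces the new row as (previous row) − q·(current row):
  row A: (103, 1, 0)   [1·103 + 0·97 = 103]
  row B: (97, 0, 1)   [0·103 + 1·97 = 97]
  103 = 1·97 + 6   → row C = row A − 1·row B = (6, 1, −1)   [check: 1·103 − 1·97 = 6]
  97 = 16·6 + 1   → row D = row B − 16·row C = (1, −16, 17)   [check: −16·103 + 17·97 = 1]
  6 = 6·1 + 0   → remainder 0, stop. gcd = 1 (last nonzero row D).
The gcd is 1, so 97 is invertible mod 103. The last nonzero row gives −16·103 + 17·97 = 1, so t = 17. So 97^(−1) ≡ 17 (mod 103). Verify: 97 · 17 = 1649 ≡ 1 (mod 103). ✓

Final answer: 97^(−1) ≡ 17 (mod 103)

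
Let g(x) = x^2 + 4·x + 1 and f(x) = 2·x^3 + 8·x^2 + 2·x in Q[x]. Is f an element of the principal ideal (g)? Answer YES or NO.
In Q[x] the ideal (g) consists of all multiples of g, so f ∈ (g) iff g | f, i.e. iff the remainder of f on division by g is 0. Divide f by g (g is monic, so eliminate the leading term of the running remainder at each step):
  leading term 2·x^3: subtract (2·x)·g(x) = 2·x^3 + 8·x^2 + 2·x, leaving 0
The remainder is 0, so f(x) = g(x) · h(x) with h(x) = 2·x. Hence g | f, i.e. f ∈ (g).

Final answer: YES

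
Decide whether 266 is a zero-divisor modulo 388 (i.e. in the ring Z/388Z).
gcd(266, 388) = 2 > 1, so 266 is not a unit in Z/388Z. In Z/nZ every nonzero non-unit is a zero-divisor: explicitly, take b = 388/gcd = 194 ≠ 0 (mod 388); then 266·194 = 51604 = 133·388, i.e. 266·194 ≡ 0 (mod 388). So 266 is a zero-divisor.

Final answer: YES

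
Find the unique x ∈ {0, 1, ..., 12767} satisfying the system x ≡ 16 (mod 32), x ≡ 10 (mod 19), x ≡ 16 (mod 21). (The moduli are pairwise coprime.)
x ≡ 6736 (mod 12768); the representative in [0, 12768) is 6736

The moduli 32, 19, 21 are pairwise coprime, so by the CRT there is a unique solution mod 32·19·21 = 12768.
Solve by successive substitution. Start with x ≡ 16 (mod 32).
  Combine with x ≡ 10 (mod 19): write x = 16 + 32·t and require 16 + 32·t ≡ 10 (mod 19), i.e. 32·t ≡ 10 − 16 ≡ 13 (mod 19). Since 32^(−1) ≡ 3 (mod 19) (32 ≡ 13 (mod 19)), t ≡ 3·13 ≡ 1 (mod 19). So x ≡ 16 + 32·1 = 48 (mod 608).
  Combine with x ≡ 16 (mod 21): write x = 48 + 608·t and require 48 + 608·t ≡ 16 (mod 21), i.e. 608·t ≡ 16 − 48 ≡ 10 (mod 21). Since 608^(−1) ≡ 20 (mod 21) (608 ≡ 20 (mod 21)), t ≡ 20·10 ≡ 11 (mod 21). So x ≡ 48 + 608·11 = 6736 (mod 12768).
Unique solution in [0, 12768): x = 6736.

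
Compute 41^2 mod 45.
16

Use repeated squaring. Binary(2) = 10. Walk through the bits of the exponent 2 left-to-right: at each bit after the leading one, square the running value, then multiply by 41 if the bit is 1 (always reducing mod 45):
  bit 1 = 1 (leading): start with 41.
  bit 2 = 0: square 41^2 = 1681 ≡ 16 (mod 45).
Final value: 41^2 ≡ 16 (mod 45).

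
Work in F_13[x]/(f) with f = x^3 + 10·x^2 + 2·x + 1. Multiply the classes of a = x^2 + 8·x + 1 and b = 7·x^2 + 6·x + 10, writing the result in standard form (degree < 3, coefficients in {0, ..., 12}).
Multiply as integer polynomials: a · b = 7·x^4 + 62·x^3 + 65·x^2 + 86·x + 10. Reducing coefficients mod 13: a · b ≡ 7·x^4 + 10·x^3 + 8·x + 10. Now divide by f(x) = x^3 + 10·x^2 + 2·x + 1 in F_13[x], eliminating the leading term at each step:
  leading term 7·x^4: subtract (7·x)·f(x) = 7·x^4 + 5·x^3 + x^2 + 7·x, leaving 5·x^3 + 12·x^2 + x + 10 (coefficients mod 13)
  leading term 5·x^3: subtract (5)·f(x) = 5·x^3 + 11·x^2 + 10·x + 5, leaving x^2 + 4·x + 5 (coefficients mod 13)
The degree is now < 3, so this is the remainder. Hence a · b ≡ x^2 + 4·x + 5 in F_13[x]/(f).

Final answer: a · b ≡ x^2 + 4·x + 5 (mod f(x))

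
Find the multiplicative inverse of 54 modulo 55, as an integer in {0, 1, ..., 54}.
54^(−1) ≡ 54 (mod 55)

Apply the extended Euclidean algorithm to (55, 54), tracking rows (r, s, t) with s·55 + t·54 = r. Each division r_prev = q·r_cur + r_new produces the new row as (previous row) − q·(current row):
  row A: (55, 1, 0)   [1·55 + 0·54 = 55]
  row B: (54, 0, 1)   [0·55 + 1·54 = 54]
  55 = 1·54 + 1   → row C = row A − 1·row B = (1, 1, −1)   [check: 1·55 − 1·54 = 1]
  54 = 54·1 + 0   → remainder 0, stop. gcd = 1 (last nonzero row C).
The gcd is 1, so 54 is invertible mod 55. The last nonzero row gives 1·55 − 1·54 = 1, so t = −1. So 54^(−1) ≡ −1 ≡ 54 (mod 55). Verify: 54 · 54 = 2916 ≡ 1 (mod 55). ✓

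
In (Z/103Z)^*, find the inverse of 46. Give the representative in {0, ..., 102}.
Apply the extended Euclidean algorithm to (103, 46), tracking rows (r, s, t) with s·103 + t·46 = r. Each division r_prev = q·r_cur + r_new produces the new row as (previous row) − q·(current row):
  row A: (103, 1, 0)   [1·103 + 0·46 = 103]
  row B: (46, 0, 1)   [0·103 + 1·46 = 46]
  103 = 2·46 + 11   → row C = row A − 2·row B = (11, 1, −2)   [check: 1·103 − 2·46 = 11]
  46 = 4·11 + 2   → row D = row B − 4·row C = (2, −4, 9)   [check: −4·103 + 9·46 = 2]
  11 = 5·2 + 1   → row E = row C − 5·row D = (1, 21, −47)   [check: 21·103 − 47·46 = 1]
  2 = 2·1 + 0   → remainder 0, stop. gcd = 1 (last nonzero row E).
The gcd is 1, so 46 is invertible mod 103. The last nonzero row gives 21·103 − 47·46 = 1, so t = −47. So 46^(−1) ≡ −47 ≡ 56 (mod 103). Verify: 46 · 56 = 2576 ≡ 1 (mod 103). ✓

Final answer: 46^(−1) ≡ 56 (mod 103)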